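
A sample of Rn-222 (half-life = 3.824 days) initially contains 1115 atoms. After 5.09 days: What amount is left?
N = N₀(1/2)^(t/t½) = 443.2 atoms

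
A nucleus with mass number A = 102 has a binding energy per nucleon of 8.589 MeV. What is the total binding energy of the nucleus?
B.E. = 8.589 × 102 = 876.1 MeV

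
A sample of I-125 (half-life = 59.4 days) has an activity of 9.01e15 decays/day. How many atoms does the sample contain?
N = A/λ = 7.721e17 atoms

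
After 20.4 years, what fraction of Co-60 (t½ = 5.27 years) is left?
N/N₀ = (1/2)^(t/t½) = 0.06835 = 6.83%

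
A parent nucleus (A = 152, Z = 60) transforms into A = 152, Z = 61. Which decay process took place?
ΔA = 0, ΔZ = +1 ⇒ beta-minus decay (β⁻)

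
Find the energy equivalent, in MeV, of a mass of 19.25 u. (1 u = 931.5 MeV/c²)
E = mc² = 17930 MeV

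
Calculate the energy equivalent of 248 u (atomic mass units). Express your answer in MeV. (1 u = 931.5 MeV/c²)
E = mc² = 2.31e5 MeV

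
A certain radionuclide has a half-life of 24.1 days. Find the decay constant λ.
λ = ln(2)/t½ = 0.02876 day⁻¹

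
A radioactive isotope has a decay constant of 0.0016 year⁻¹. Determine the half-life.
t½ = ln(2)/λ = 433.2 years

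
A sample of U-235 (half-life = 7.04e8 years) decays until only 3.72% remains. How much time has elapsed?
t = t½ × log₂(N₀/N) = 3.343e9 years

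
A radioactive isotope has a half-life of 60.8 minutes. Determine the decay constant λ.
λ = ln(2)/t½ = 0.0114 minute⁻¹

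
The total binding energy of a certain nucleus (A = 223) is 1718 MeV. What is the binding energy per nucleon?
B.E./A = 1718/223 = 7.704 MeV/nucleon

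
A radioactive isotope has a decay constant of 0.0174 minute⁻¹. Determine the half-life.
t½ = ln(2)/λ = 39.84 minutes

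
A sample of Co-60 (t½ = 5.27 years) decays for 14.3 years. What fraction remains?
N/N₀ = (1/2)^(t/t½) = 0.1525 = 15.2%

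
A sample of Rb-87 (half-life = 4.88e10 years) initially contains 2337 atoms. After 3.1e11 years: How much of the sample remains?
N = N₀(1/2)^(t/t½) = 28.6 atoms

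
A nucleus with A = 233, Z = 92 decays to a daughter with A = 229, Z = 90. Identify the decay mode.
ΔA = -4, ΔZ = -2 ⇒ alpha decay (α)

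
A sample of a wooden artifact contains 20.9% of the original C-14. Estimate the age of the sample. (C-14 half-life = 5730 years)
Age = t½ × log₂(1/ratio) = 12940 years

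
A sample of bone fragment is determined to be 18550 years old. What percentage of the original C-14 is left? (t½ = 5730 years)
N/N₀ = (1/2)^(t/t½) = 0.106 = 10.6%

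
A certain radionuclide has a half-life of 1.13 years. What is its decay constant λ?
λ = ln(2)/t½ = 0.6134 year⁻¹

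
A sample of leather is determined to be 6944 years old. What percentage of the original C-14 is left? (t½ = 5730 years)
N/N₀ = (1/2)^(t/t½) = 0.4317 = 43.2%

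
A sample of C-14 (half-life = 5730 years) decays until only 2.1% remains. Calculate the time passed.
t = t½ × log₂(N₀/N) = 31940 years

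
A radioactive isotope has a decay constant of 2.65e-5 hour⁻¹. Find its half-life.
t½ = ln(2)/λ = 26160 hours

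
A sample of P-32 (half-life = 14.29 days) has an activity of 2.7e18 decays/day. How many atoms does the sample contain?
N = A/λ = 5.566e19 atoms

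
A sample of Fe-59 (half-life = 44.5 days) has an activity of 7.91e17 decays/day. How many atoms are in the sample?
N = A/λ = 5.078e19 atoms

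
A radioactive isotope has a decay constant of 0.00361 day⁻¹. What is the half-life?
t½ = ln(2)/λ = 192 days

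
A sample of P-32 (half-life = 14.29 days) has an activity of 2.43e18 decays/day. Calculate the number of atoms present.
N = A/λ = 5.01e19 atoms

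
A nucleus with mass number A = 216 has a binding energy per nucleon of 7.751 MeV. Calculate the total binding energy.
B.E. = 7.751 × 216 = 1674 MeV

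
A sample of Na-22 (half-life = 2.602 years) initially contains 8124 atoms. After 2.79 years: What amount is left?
N = N₀(1/2)^(t/t½) = 3864 atoms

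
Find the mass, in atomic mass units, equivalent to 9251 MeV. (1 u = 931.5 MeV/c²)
m = E/c² = 9.931 u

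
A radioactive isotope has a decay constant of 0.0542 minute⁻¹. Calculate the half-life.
t½ = ln(2)/λ = 12.79 minutes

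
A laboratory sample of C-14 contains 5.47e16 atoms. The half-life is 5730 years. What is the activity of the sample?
A = λN = 6.617e12 decays/year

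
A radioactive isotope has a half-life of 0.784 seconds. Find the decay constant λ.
λ = ln(2)/t½ = 0.8841 second⁻¹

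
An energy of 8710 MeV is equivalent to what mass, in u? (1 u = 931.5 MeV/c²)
m = E/c² = 9.351 u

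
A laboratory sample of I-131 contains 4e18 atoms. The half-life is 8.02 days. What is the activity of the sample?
A = λN = 3.457e17 decays/day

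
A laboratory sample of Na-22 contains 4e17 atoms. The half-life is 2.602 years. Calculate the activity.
A = λN = 1.066e17 decays/year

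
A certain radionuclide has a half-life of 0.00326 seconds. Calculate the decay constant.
λ = ln(2)/t½ = 212.6 second⁻¹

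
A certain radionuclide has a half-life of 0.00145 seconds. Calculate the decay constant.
λ = ln(2)/t½ = 478 second⁻¹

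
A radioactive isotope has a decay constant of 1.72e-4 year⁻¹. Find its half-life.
t½ = ln(2)/λ = 4030 years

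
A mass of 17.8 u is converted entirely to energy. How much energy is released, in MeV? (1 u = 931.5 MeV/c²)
E = mc² = 16580 MeV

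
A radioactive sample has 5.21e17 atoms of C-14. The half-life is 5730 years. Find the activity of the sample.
A = λN = 6.302e13 decays/year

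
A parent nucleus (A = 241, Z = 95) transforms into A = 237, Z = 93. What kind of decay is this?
ΔA = -4, ΔZ = -2 ⇒ alpha decay (α)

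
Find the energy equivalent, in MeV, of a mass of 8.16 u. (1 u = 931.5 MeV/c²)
E = mc² = 7601 MeV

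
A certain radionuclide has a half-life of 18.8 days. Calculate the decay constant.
λ = ln(2)/t½ = 0.03687 day⁻¹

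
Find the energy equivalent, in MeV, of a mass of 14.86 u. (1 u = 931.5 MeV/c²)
E = mc² = 13840 MeV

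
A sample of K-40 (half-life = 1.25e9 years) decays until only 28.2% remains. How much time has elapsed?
t = t½ × log₂(N₀/N) = 2.283e9 years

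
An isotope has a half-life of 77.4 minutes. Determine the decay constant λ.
λ = ln(2)/t½ = 0.008955 minute⁻¹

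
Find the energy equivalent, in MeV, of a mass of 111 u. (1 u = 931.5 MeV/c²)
E = mc² = 1.034e5 MeV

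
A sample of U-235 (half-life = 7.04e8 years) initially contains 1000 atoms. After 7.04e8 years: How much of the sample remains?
N = N₀(1/2)^(t/t½) = 500 atoms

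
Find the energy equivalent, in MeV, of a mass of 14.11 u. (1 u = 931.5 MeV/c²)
E = mc² = 13140 MeV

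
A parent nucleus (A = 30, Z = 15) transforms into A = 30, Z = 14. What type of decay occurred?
ΔA = 0, ΔZ = -1 ⇒ beta-plus decay (β⁺) or electron capture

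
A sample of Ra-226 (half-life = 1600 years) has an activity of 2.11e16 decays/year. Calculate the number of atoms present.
N = A/λ = 4.871e19 atoms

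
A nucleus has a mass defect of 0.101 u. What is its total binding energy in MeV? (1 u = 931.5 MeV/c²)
B.E. = Δm × 931.5 = 94.08 MeV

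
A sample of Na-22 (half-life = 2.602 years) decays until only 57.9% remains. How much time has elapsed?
t = t½ × log₂(N₀/N) = 2.051 years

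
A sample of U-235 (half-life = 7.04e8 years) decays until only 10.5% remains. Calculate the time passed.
t = t½ × log₂(N₀/N) = 2.289e9 years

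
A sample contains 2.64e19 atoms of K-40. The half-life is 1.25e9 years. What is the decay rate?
A = λN = 1.464e10 decays/year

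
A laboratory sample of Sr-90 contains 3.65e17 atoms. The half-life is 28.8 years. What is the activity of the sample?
A = λN = 8.785e15 decays/year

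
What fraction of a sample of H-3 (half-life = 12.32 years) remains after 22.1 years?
N/N₀ = (1/2)^(t/t½) = 0.2884 = 28.8%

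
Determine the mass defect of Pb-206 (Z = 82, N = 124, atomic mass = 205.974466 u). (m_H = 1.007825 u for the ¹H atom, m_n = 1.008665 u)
Δm = Z·m_H + N·m_n − M = 1.742 u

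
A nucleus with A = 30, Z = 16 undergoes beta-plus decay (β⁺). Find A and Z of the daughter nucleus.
Daughter: A = 30, Z = 15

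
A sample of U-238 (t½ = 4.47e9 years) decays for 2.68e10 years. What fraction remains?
N/N₀ = (1/2)^(t/t½) = 0.01567 = 1.57%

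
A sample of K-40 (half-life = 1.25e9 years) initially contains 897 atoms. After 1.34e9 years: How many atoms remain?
N = N₀(1/2)^(t/t½) = 426.7 atoms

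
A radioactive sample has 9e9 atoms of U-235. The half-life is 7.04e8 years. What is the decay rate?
A = λN = 8.861 decays/year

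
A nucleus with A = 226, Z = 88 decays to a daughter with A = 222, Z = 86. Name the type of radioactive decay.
ΔA = -4, ΔZ = -2 ⇒ alpha decay (α)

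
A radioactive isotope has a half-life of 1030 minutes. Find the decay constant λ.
λ = ln(2)/t½ = 6.73e-4 minute⁻¹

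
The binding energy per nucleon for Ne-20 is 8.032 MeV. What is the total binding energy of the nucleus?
B.E. = 8.032 × 20 = 160.6 MeV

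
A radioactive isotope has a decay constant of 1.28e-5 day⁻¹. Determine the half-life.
t½ = ln(2)/λ = 54150 days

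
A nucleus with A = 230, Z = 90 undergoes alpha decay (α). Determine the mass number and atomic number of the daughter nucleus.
Daughter: A = 226, Z = 88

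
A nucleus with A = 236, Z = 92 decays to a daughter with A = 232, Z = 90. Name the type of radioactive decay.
ΔA = -4, ΔZ = -2 ⇒ alpha decay (α)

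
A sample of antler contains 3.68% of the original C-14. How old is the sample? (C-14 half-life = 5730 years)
Age = t½ × log₂(1/ratio) = 27300 years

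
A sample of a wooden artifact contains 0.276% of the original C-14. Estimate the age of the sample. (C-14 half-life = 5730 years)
Age = t½ × log₂(1/ratio) = 48710 years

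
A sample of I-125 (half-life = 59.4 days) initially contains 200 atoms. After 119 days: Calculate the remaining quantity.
N = N₀(1/2)^(t/t½) = 49.88 atoms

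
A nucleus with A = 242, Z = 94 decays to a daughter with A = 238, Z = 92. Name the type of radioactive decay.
ΔA = -4, ΔZ = -2 ⇒ alpha decay (α)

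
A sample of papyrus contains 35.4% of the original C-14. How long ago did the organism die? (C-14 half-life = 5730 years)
Age = t½ × log₂(1/ratio) = 8585 years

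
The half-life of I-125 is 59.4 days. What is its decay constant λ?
λ = ln(2)/t½ = 0.01167 day⁻¹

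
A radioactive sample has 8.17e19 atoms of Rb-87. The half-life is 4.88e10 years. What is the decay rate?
A = λN = 1.16e9 decays/year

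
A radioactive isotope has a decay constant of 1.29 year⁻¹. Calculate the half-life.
t½ = ln(2)/λ = 0.5373 years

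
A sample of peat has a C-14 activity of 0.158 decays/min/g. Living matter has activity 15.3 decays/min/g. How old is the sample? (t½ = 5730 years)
Age = t½ × log₂(A₀/A) = 37800 years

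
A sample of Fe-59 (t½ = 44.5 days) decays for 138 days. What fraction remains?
N/N₀ = (1/2)^(t/t½) = 0.1165 = 11.7%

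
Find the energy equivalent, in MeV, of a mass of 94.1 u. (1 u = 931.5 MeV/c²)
E = mc² = 87650 MeV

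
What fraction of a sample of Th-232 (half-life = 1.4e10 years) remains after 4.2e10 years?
N/N₀ = (1/2)^(t/t½) = 0.125 = 12.5%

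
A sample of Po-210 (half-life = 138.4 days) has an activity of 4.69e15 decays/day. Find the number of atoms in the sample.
N = A/λ = 9.364e17 atoms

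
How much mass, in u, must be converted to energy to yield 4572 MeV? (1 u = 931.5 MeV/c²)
m = E/c² = 4.908 u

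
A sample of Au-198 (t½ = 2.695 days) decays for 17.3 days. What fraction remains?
N/N₀ = (1/2)^(t/t½) = 0.01168 = 1.17%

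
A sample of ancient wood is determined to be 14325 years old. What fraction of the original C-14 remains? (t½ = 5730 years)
N/N₀ = (1/2)^(t/t½) = 0.1768 = 17.7%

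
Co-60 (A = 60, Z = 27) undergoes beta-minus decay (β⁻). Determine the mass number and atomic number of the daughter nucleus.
Daughter: A = 60, Z = 28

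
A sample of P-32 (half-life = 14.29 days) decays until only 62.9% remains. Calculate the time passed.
t = t½ × log₂(N₀/N) = 9.558 days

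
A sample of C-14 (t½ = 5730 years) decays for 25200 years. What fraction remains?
N/N₀ = (1/2)^(t/t½) = 0.04743 = 4.74%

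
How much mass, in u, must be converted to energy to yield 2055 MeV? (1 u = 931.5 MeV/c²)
m = E/c² = 2.206 u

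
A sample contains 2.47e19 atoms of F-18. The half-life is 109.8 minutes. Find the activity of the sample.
A = λN = 1.559e17 decays/minute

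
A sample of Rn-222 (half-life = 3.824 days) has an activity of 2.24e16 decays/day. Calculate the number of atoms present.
N = A/λ = 1.236e17 atoms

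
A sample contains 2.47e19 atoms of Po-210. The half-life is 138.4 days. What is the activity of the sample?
A = λN = 1.237e17 decays/day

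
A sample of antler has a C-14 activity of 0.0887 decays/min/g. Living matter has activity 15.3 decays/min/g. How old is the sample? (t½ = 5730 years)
Age = t½ × log₂(A₀/A) = 42580 years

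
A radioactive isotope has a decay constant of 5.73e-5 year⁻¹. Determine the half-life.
t½ = ln(2)/λ = 12100 years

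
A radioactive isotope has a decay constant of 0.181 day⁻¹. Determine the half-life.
t½ = ln(2)/λ = 3.83 days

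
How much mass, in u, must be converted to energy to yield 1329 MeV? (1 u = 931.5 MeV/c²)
m = E/c² = 1.427 u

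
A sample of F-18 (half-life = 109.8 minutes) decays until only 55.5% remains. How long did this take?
t = t½ × log₂(N₀/N) = 93.27 minutes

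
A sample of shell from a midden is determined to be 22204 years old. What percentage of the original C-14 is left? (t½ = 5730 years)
N/N₀ = (1/2)^(t/t½) = 0.06815 = 6.82%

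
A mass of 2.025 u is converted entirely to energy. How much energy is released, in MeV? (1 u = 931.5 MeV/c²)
E = mc² = 1886 MeV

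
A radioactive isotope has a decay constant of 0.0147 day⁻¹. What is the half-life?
t½ = ln(2)/λ = 47.15 days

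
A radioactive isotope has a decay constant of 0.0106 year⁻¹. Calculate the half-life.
t½ = ln(2)/λ = 65.39 years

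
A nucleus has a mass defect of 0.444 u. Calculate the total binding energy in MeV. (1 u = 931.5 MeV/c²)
B.E. = Δm × 931.5 = 413.6 MeV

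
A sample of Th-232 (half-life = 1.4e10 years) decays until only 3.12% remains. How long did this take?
t = t½ × log₂(N₀/N) = 7.003e10 years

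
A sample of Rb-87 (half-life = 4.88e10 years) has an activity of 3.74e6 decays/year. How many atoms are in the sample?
N = A/λ = 2.633e17 atoms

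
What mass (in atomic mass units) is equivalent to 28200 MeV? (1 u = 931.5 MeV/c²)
m = E/c² = 30.27 u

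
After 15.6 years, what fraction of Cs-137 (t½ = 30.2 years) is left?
N/N₀ = (1/2)^(t/t½) = 0.699 = 69.9%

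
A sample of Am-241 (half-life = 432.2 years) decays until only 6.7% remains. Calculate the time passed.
t = t½ × log₂(N₀/N) = 1685 years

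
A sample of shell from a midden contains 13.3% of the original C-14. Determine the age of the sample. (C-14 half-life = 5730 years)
Age = t½ × log₂(1/ratio) = 16680 years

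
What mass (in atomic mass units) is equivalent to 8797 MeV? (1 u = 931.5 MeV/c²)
m = E/c² = 9.444 u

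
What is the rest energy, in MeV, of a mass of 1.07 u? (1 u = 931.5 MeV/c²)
E = mc² = 996.7 MeV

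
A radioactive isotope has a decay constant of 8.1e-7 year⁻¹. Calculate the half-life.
t½ = ln(2)/λ = 8.557e5 years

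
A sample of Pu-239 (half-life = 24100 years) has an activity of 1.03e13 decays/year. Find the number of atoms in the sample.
N = A/λ = 3.581e17 atoms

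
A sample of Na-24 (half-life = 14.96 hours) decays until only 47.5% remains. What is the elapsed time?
t = t½ × log₂(N₀/N) = 16.07 hours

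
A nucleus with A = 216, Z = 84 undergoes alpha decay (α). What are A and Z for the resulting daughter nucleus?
Daughter: A = 212, Z = 82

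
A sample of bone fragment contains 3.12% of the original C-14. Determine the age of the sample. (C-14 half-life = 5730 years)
Age = t½ × log₂(1/ratio) = 28660 years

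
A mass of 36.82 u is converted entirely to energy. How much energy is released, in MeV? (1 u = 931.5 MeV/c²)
E = mc² = 34300 MeV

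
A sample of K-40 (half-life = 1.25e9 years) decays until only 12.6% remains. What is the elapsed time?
t = t½ × log₂(N₀/N) = 3.736e9 years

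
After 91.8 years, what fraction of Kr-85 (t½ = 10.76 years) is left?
N/N₀ = (1/2)^(t/t½) = 0.002702 = 0.27%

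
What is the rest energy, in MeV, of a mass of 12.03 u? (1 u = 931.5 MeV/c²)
E = mc² = 11210 MeV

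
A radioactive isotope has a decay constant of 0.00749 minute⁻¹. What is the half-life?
t½ = ln(2)/λ = 92.54 minutes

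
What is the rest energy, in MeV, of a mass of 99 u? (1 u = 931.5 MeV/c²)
E = mc² = 92220 MeV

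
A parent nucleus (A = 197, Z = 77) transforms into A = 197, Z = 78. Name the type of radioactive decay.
ΔA = 0, ΔZ = +1 ⇒ beta-minus decay (β⁻)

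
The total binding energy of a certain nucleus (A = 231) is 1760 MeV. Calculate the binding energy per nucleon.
B.E./A = 1760/231 = 7.619 MeV/nucleon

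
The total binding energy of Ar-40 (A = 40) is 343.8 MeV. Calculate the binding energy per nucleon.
B.E./A = 343.8/40 = 8.595 MeV/nucleon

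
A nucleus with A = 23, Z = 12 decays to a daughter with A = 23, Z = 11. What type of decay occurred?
ΔA = 0, ΔZ = -1 ⇒ beta-plus decay (β⁺) or electron capture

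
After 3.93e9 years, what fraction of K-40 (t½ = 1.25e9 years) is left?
N/N₀ = (1/2)^(t/t½) = 0.1131 = 11.3%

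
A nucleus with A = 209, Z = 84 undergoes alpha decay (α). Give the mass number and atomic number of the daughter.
Daughter: A = 205, Z = 82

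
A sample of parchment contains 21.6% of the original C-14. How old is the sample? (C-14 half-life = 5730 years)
Age = t½ × log₂(1/ratio) = 12670 years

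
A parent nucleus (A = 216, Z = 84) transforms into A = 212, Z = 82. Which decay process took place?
ΔA = -4, ΔZ = -2 ⇒ alpha decay (α)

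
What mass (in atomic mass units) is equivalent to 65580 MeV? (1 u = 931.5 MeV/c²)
m = E/c² = 70.4 u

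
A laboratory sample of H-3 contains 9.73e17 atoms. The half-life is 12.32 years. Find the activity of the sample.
A = λN = 5.474e16 decays/year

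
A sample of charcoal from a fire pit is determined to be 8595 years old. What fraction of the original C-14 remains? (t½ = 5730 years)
N/N₀ = (1/2)^(t/t½) = 0.3536 = 35.4%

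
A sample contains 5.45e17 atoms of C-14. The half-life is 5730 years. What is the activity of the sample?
A = λN = 6.593e13 decays/year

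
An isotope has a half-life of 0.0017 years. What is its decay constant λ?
λ = ln(2)/t½ = 407.7 year⁻¹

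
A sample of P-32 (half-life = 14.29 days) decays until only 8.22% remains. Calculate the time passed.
t = t½ × log₂(N₀/N) = 51.51 days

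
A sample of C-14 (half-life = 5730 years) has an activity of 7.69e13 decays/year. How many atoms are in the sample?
N = A/λ = 6.357e17 atoms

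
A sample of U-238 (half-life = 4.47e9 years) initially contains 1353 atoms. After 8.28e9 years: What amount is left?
N = N₀(1/2)^(t/t½) = 374.7 atoms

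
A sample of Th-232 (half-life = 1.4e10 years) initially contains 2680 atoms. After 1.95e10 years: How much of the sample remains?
N = N₀(1/2)^(t/t½) = 1021 atoms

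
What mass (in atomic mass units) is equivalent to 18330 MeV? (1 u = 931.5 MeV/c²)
m = E/c² = 19.68 u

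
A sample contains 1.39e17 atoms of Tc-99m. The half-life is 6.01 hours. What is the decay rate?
A = λN = 1.603e16 decays/hour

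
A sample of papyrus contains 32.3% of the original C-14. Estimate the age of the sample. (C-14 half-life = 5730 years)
Age = t½ × log₂(1/ratio) = 9342 years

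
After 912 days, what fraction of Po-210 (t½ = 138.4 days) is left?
N/N₀ = (1/2)^(t/t½) = 0.01038 = 1.04%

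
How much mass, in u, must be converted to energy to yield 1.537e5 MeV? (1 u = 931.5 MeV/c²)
m = E/c² = 165 u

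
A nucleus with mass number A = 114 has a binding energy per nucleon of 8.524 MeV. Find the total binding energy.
B.E. = 8.524 × 114 = 971.7 MeV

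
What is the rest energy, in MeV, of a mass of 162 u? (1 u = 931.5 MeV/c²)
E = mc² = 1.509e5 MeV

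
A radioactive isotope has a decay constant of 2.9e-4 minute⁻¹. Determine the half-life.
t½ = ln(2)/λ = 2390 minutes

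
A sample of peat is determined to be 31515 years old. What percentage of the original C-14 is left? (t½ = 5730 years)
N/N₀ = (1/2)^(t/t½) = 0.0221 = 2.21%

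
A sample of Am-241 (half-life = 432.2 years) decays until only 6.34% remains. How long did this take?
t = t½ × log₂(N₀/N) = 1720 years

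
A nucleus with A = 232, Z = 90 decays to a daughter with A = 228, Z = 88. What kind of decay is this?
ΔA = -4, ΔZ = -2 ⇒ alpha decay (α)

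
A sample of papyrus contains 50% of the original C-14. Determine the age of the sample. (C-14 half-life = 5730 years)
Age = t½ × log₂(1/ratio) = 5730 years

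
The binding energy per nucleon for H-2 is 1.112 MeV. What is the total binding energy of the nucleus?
B.E. = 1.112 × 2 = 2.224 MeV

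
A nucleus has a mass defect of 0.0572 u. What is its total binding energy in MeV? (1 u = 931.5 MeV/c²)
B.E. = Δm × 931.5 = 53.28 MeV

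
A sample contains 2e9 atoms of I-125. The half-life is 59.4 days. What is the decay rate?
A = λN = 2.334e7 decays/day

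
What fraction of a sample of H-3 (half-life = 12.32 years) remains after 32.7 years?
N/N₀ = (1/2)^(t/t½) = 0.1589 = 15.9%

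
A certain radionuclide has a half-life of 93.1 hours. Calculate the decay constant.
λ = ln(2)/t½ = 0.007445 hour⁻¹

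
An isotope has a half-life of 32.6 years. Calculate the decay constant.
λ = ln(2)/t½ = 0.02126 year⁻¹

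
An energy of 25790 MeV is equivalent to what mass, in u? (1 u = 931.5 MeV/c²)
m = E/c² = 27.69 u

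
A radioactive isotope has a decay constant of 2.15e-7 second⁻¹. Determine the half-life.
t½ = ln(2)/λ = 3.224e6 seconds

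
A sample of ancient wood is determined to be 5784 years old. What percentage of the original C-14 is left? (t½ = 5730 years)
N/N₀ = (1/2)^(t/t½) = 0.4967 = 49.7%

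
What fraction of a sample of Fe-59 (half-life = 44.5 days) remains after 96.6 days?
N/N₀ = (1/2)^(t/t½) = 0.2221 = 22.2%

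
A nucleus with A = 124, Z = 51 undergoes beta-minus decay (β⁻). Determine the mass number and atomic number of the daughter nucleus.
Daughter: A = 124, Z = 52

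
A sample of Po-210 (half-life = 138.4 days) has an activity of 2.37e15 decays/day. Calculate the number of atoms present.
N = A/λ = 4.732e17 atoms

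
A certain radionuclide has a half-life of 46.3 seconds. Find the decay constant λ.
λ = ln(2)/t½ = 0.01497 second⁻¹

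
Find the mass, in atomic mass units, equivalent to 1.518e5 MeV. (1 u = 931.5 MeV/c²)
m = E/c² = 163 u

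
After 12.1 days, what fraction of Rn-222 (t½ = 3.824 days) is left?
N/N₀ = (1/2)^(t/t½) = 0.1116 = 11.2%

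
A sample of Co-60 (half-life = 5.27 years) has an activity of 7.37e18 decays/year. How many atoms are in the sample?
N = A/λ = 5.603e19 atoms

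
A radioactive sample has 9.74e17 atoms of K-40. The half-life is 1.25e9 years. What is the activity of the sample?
A = λN = 5.401e8 decays/year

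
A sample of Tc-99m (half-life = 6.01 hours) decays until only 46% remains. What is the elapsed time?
t = t½ × log₂(N₀/N) = 6.733 hours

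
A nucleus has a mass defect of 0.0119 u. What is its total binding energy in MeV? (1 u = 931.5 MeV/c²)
B.E. = Δm × 931.5 = 11.08 MeV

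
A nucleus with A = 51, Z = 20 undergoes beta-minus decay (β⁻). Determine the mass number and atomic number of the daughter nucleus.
Daughter: A = 51, Z = 21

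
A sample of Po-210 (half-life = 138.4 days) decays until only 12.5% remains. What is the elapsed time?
t = t½ × log₂(N₀/N) = 415.2 days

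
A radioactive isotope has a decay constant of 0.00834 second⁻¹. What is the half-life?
t½ = ln(2)/λ = 83.11 seconds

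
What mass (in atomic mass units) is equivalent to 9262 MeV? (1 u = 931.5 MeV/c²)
m = E/c² = 9.943 u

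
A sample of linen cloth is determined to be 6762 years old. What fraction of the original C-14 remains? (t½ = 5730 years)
N/N₀ = (1/2)^(t/t½) = 0.4413 = 44.1%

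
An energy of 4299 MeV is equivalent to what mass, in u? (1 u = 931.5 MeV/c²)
m = E/c² = 4.615 u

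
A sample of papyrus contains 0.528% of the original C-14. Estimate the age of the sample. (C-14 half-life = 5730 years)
Age = t½ × log₂(1/ratio) = 43350 years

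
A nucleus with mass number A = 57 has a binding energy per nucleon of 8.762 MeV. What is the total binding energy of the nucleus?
B.E. = 8.762 × 57 = 499.4 MeV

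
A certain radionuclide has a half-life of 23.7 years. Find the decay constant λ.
λ = ln(2)/t½ = 0.02925 year⁻¹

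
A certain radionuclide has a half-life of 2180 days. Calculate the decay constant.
λ = ln(2)/t½ = 3.18e-4 day⁻¹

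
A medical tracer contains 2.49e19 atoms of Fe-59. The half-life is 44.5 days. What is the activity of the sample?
A = λN = 3.879e17 decays/day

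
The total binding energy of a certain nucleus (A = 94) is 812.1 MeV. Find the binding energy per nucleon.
B.E./A = 812.1/94 = 8.639 MeV/nucleon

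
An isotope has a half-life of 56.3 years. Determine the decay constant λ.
λ = ln(2)/t½ = 0.01231 year⁻¹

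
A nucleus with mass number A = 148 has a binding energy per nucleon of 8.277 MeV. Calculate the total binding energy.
B.E. = 8.277 × 148 = 1225 MeV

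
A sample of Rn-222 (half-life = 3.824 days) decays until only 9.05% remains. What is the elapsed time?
t = t½ × log₂(N₀/N) = 13.25 days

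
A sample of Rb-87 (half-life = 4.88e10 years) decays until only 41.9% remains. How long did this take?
t = t½ × log₂(N₀/N) = 6.124e10 years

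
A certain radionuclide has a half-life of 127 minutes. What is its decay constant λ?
λ = ln(2)/t½ = 0.005458 minute⁻¹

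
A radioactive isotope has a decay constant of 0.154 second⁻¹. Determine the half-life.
t½ = ln(2)/λ = 4.501 seconds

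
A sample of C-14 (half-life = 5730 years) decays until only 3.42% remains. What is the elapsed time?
t = t½ × log₂(N₀/N) = 27900 years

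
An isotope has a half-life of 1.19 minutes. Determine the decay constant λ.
λ = ln(2)/t½ = 0.5825 minute⁻¹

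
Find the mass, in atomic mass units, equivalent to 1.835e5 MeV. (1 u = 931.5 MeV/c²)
m = E/c² = 197 u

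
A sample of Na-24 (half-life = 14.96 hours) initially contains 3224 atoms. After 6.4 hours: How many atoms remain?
N = N₀(1/2)^(t/t½) = 2397 atoms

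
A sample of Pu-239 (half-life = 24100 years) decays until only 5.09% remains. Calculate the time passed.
t = t½ × log₂(N₀/N) = 1.035e5 years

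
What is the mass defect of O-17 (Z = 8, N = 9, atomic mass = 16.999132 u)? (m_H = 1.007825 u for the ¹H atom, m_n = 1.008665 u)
Δm = Z·m_H + N·m_n − M = 0.1415 u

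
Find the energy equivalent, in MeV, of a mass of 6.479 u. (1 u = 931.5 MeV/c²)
E = mc² = 6035 MeV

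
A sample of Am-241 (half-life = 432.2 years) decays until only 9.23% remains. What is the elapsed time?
t = t½ × log₂(N₀/N) = 1486 years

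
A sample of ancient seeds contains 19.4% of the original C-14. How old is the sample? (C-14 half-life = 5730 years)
Age = t½ × log₂(1/ratio) = 13560 years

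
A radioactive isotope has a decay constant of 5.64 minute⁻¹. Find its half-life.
t½ = ln(2)/λ = 0.1229 minutes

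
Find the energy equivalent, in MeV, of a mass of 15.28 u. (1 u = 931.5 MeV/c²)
E = mc² = 14230 MeV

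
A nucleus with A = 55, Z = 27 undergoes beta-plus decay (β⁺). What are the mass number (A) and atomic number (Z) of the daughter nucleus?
Daughter: A = 55, Z = 26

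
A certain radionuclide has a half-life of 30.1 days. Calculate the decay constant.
λ = ln(2)/t½ = 0.02303 day⁻¹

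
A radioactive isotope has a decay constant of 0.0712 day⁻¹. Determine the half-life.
t½ = ln(2)/λ = 9.735 days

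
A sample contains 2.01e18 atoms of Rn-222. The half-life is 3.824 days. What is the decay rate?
A = λN = 3.643e17 decays/day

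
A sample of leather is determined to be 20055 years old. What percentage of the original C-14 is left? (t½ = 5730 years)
N/N₀ = (1/2)^(t/t½) = 0.08839 = 8.84%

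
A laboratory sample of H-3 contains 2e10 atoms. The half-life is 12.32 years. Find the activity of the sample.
A = λN = 1.125e9 decays/year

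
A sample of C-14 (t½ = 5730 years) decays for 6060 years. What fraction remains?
N/N₀ = (1/2)^(t/t½) = 0.4804 = 48%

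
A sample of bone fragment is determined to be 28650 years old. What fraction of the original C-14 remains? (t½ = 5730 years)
N/N₀ = (1/2)^(t/t½) = 0.03125 = 3.12%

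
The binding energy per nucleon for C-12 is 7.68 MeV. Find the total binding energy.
B.E. = 7.68 × 12 = 92.16 MeV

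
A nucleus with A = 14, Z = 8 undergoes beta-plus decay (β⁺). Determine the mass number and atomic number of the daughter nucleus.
Daughter: A = 14, Z = 7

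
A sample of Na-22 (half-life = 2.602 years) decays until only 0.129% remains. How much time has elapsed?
t = t½ × log₂(N₀/N) = 24.98 years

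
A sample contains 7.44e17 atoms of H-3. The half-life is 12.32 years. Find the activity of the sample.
A = λN = 4.186e16 decays/year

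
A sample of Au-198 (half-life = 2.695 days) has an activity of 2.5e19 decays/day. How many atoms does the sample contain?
N = A/λ = 9.72e19 atoms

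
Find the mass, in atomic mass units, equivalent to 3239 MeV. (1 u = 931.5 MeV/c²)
m = E/c² = 3.477 u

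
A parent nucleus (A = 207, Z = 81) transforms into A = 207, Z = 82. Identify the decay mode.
ΔA = 0, ΔZ = +1 ⇒ beta-minus decay (β⁻)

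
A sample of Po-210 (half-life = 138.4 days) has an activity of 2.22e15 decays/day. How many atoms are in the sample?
N = A/λ = 4.433e17 atoms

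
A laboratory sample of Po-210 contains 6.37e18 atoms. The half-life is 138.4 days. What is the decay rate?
A = λN = 3.19e16 decays/day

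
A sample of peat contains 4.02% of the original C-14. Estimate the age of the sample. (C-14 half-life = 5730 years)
Age = t½ × log₂(1/ratio) = 26570 years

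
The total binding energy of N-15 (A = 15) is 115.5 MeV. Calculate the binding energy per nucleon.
B.E./A = 115.5/15 = 7.7 MeV/nucleon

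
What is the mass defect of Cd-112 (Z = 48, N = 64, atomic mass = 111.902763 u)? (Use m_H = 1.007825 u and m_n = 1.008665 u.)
Δm = Z·m_H + N·m_n − M = 1.027 u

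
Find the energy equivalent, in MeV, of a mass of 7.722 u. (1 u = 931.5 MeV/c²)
E = mc² = 7193 MeV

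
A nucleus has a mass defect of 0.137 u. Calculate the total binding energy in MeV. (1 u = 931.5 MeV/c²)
B.E. = Δm × 931.5 = 127.6 MeV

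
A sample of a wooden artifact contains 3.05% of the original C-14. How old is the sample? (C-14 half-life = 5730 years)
Age = t½ × log₂(1/ratio) = 28850 years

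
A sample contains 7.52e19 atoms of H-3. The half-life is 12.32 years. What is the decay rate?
A = λN = 4.231e18 decays/year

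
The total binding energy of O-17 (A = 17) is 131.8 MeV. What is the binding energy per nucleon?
B.E./A = 131.8/17 = 7.753 MeV/nucleon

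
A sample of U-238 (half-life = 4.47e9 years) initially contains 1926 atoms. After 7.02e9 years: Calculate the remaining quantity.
N = N₀(1/2)^(t/t½) = 648.5 atoms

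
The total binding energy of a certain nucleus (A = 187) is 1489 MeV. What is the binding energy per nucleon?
B.E./A = 1489/187 = 7.963 MeV/nucleon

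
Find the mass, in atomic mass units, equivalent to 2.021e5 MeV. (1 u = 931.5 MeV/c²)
m = E/c² = 217 u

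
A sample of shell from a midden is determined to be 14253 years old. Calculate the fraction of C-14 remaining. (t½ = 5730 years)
N/N₀ = (1/2)^(t/t½) = 0.1783 = 17.8%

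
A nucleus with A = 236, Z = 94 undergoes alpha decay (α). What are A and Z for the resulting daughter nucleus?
Daughter: A = 232, Z = 92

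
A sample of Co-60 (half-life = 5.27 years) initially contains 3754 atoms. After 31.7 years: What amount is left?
N = N₀(1/2)^(t/t½) = 58.04 atoms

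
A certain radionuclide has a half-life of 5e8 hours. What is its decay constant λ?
λ = ln(2)/t½ = 1.386e-9 hour⁻¹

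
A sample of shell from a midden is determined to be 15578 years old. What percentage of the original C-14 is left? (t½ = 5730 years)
N/N₀ = (1/2)^(t/t½) = 0.1519 = 15.2%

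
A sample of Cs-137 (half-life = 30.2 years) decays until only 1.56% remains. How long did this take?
t = t½ × log₂(N₀/N) = 181.3 years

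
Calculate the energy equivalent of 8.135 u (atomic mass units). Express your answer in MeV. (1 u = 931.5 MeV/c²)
E = mc² = 7578 MeV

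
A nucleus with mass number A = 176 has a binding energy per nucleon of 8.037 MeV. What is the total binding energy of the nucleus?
B.E. = 8.037 × 176 = 1415 MeV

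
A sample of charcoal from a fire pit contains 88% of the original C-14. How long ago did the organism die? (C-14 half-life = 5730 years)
Age = t½ × log₂(1/ratio) = 1057 years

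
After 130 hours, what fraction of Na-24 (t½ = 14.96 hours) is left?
N/N₀ = (1/2)^(t/t½) = 0.002422 = 0.242%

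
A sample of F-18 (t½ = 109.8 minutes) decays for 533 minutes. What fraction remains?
N/N₀ = (1/2)^(t/t½) = 0.03457 = 3.46%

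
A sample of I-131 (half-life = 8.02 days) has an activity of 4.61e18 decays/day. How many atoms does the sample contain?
N = A/λ = 5.334e19 atoms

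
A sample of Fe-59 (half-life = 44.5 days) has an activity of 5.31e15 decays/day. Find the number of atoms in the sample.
N = A/λ = 3.409e17 atoms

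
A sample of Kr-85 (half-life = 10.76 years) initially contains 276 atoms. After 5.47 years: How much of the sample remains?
N = N₀(1/2)^(t/t½) = 194 atoms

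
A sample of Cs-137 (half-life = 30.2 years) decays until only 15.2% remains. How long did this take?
t = t½ × log₂(N₀/N) = 82.08 years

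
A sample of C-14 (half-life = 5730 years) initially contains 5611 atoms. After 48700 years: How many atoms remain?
N = N₀(1/2)^(t/t½) = 15.51 atoms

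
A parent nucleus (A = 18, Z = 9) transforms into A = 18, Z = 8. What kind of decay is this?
ΔA = 0, ΔZ = -1 ⇒ beta-plus decay (β⁺) or electron capture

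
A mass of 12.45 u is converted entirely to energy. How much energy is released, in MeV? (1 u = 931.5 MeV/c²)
E = mc² = 11600 MeV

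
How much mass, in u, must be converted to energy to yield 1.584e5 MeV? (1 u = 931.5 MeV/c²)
m = E/c² = 170 u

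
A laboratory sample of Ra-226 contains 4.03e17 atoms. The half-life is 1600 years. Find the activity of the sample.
A = λN = 1.746e14 decays/year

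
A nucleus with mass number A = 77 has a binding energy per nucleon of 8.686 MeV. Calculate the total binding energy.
B.E. = 8.686 × 77 = 668.8 MeV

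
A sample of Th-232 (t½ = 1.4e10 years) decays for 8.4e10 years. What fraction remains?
N/N₀ = (1/2)^(t/t½) = 0.01562 = 1.56%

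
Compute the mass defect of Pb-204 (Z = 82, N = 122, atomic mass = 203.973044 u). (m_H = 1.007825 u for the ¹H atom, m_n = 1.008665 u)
Δm = Z·m_H + N·m_n − M = 1.726 u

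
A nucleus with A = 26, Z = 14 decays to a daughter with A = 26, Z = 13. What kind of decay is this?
ΔA = 0, ΔZ = -1 ⇒ beta-plus decay (β⁺) or electron capture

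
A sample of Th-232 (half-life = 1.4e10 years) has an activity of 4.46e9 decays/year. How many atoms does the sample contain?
N = A/λ = 9.008e19 atoms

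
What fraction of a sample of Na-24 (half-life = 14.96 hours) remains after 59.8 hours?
N/N₀ = (1/2)^(t/t½) = 0.06262 = 6.26%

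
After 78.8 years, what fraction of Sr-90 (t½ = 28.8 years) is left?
N/N₀ = (1/2)^(t/t½) = 0.1501 = 15%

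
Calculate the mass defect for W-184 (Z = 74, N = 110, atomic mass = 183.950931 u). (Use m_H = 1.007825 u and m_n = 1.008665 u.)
Δm = Z·m_H + N·m_n − M = 1.581 u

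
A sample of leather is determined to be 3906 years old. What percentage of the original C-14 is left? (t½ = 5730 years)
N/N₀ = (1/2)^(t/t½) = 0.6234 = 62.3%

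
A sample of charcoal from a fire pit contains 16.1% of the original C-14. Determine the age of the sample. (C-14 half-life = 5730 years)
Age = t½ × log₂(1/ratio) = 15100 years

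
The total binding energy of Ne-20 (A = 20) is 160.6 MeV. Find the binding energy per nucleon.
B.E./A = 160.6/20 = 8.03 MeV/nucleon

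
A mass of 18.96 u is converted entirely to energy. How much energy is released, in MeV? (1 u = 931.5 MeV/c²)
E = mc² = 17660 MeV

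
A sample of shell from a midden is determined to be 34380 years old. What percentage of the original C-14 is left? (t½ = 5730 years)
N/N₀ = (1/2)^(t/t½) = 0.01562 = 1.56%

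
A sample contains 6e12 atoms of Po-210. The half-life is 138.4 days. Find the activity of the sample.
A = λN = 3.005e10 decays/day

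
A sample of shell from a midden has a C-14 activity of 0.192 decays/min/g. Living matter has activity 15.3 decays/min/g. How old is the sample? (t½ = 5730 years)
Age = t½ × log₂(A₀/A) = 36190 years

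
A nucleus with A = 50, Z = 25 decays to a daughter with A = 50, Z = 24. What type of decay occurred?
ΔA = 0, ΔZ = -1 ⇒ beta-plus decay (β⁺) or electron capture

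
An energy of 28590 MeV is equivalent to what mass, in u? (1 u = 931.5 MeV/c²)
m = E/c² = 30.69 u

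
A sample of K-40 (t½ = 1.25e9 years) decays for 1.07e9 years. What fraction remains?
N/N₀ = (1/2)^(t/t½) = 0.5525 = 55.2%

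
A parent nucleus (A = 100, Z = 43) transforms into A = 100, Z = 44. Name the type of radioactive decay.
ΔA = 0, ΔZ = +1 ⇒ beta-minus decay (β⁻)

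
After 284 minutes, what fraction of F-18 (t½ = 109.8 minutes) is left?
N/N₀ = (1/2)^(t/t½) = 0.1665 = 16.6%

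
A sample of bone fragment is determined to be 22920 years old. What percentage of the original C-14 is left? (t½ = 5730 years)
N/N₀ = (1/2)^(t/t½) = 0.0625 = 6.25%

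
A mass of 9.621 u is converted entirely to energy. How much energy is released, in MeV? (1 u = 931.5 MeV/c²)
E = mc² = 8962 MeV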